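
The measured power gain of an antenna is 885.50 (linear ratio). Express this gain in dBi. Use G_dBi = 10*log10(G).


G_dBi = 10 * log10(885.50) = 29.47 dBi

29.47 dBi


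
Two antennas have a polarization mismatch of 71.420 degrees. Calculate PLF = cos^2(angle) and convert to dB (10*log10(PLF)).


PLF_linear = cos^2(71.420 deg) = 0.1015241
PLF_dB = 10 * log10(0.1015241) = -9.934 dB

-9.934 dB


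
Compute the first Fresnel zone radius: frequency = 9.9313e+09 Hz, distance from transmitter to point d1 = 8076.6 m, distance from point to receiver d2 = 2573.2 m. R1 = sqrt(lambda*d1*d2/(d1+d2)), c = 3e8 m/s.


lambda = c / f = 3.0000e+08 / 9.9313e+09 = 0.03020753 m
R1 = sqrt(0.03020753 * 8076.6 * 2573.2 / (8076.6 + 2573.2)) = 7.678 m

7.678 m


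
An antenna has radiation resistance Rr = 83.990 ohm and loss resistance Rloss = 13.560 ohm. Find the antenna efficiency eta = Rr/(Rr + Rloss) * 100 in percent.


eta = 83.990 / (83.990 + 13.560) * 100 = 86.10%

86.10%


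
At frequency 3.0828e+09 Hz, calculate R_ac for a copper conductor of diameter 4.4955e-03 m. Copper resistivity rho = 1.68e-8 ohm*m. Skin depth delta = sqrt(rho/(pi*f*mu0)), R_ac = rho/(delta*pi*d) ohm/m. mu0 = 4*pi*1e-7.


delta = sqrt(1.68e-8 / (pi * 3.0828e+09 * 4*pi*1e-7)) = 1.174903e-06 m
R_ac = 1.68e-8 / (1.174903e-06 * pi * 4.4955e-03) = 1.012 ohm/m

1.012 ohm/m


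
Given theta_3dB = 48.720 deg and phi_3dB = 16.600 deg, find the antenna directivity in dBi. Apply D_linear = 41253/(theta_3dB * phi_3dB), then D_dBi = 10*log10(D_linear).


D_linear = 41253 / (48.720 * 16.600) = 51.00822
D_dBi = 10 * log10(51.00822) = 17.08 dBi

17.08 dBi


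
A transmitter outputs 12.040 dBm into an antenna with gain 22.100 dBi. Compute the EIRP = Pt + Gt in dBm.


EIRP = Pt + Gt = 12.040 + 22.100 = 34.14 dBm

34.14 dBm


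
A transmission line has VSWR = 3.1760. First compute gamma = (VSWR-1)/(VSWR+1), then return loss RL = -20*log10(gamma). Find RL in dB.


gamma = (3.1760 - 1) / (3.1760 + 1) = 0.5210728
RL = -20 * log10(0.5210728) = 5.662 dB

5.662 dB


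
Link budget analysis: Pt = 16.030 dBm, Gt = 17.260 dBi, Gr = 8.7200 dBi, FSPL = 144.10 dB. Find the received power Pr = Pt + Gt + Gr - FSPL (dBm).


Pr = 16.030 + 17.260 + 8.7200 - 144.10 = -102.09 dBm

-102.09 dBm


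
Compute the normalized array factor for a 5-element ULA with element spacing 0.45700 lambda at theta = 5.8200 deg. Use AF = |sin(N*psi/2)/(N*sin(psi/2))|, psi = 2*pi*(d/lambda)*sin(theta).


psi = 2*pi*0.45700*sin(5.8200 deg) = 0.2911718 rad
AF = |sin(5*0.2911718/2) / (5*sin(0.2911718/2))| = 0.9172

0.9172


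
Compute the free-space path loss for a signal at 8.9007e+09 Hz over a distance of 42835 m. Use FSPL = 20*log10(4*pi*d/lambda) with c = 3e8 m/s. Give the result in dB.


lambda = c / f = 3.0000e+08 / 8.9007e+09 = 0.03370521 m
FSPL = 20 * log10(4*pi*42835/0.03370521) = 144.1 dB

144.1 dB


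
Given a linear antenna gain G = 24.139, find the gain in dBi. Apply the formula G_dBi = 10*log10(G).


G_dBi = 10 * log10(24.139) = 13.83 dBi

13.83 dBi


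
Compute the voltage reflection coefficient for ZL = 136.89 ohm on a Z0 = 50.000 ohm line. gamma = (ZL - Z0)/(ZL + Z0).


gamma = (136.89 - 50.000) / (136.89 + 50.000) = 0.4649

0.4649


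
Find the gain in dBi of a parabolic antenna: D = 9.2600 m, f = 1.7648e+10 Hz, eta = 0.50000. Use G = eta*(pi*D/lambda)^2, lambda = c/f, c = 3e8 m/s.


lambda = c / f = 3.0000e+08 / 1.7648e+10 = 0.01699909 m
G_linear = 0.50000 * (pi * 9.2600 / 0.01699909)^2 = 1.464335e+06
G_dBi = 10 * log10(1.464335e+06) = 61.66 dBi

61.66 dBi


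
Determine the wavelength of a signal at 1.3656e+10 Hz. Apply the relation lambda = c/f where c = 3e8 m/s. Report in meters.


lambda = c / f = 3.0000e+08 / 1.3656e+10 = 0.02197 m

0.02197 m


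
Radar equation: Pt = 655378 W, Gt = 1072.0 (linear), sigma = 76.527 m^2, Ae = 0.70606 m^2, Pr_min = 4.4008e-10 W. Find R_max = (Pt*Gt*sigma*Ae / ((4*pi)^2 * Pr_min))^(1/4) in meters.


R^4 = 655378*1072.0*76.527*0.70606 / ((4*pi)^2 * 4.4008e-10) = 5.462502e+17
R_max = 5.462502e+17^0.25 = 27186 m

27186 m


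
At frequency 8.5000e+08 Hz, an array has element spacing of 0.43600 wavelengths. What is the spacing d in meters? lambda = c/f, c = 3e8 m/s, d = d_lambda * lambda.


lambda = c / f = 3.0000e+08 / 8.5000e+08 = 0.3529412 m
d = 0.43600 * 0.3529412 = 0.1539 m

0.1539 m


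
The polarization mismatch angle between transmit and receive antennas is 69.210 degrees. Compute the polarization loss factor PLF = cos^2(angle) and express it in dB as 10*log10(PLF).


PLF_linear = cos^2(69.210 deg) = 0.1259851
PLF_dB = 10 * log10(0.1259851) = -8.997 dB

-8.997 dB


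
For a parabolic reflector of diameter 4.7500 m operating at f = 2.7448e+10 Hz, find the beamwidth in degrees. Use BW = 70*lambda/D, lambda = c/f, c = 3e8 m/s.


lambda = c / f = 3.0000e+08 / 2.7448e+10 = 0.01092976 m
BW = 70 * 0.01092976 / 4.7500 = 0.1611 deg

0.1611 deg


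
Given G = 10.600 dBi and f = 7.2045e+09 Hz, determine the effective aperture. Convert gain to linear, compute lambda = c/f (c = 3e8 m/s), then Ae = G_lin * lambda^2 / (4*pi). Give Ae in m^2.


lambda = c / f = 3.0000e+08 / 7.2045e+09 = 0.04164064 m
G_linear = 10^(10.600/10) = 11.48154
Ae = G_linear * lambda^2 / (4*pi) = 11.48154 * 0.04164064^2 / (4*pi) = 1.584e-03 m^2

1.584e-03 m^2


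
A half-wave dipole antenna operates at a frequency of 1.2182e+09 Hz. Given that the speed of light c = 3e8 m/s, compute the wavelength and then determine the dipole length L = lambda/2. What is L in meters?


lambda = c / f = 3.0000e+08 / 1.2182e+09 = 0.2462650 m
L = lambda / 2 = 0.2462650 / 2 = 0.1231 m

0.1231 m


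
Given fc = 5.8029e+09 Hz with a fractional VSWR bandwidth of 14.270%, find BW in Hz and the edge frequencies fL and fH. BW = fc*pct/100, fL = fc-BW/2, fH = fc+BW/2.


BW = 5.8029e+09 * 14.270/100 = 8.280738e+08 Hz
fL = 5.8029e+09 - 8.280738e+08/2 = 5.389e+09 Hz
fH = 5.8029e+09 + 8.280738e+08/2 = 6.217e+09 Hz

BW=8.281e+08 Hz, fL=5.389e+09 Hz, fH=6.217e+09 Hz


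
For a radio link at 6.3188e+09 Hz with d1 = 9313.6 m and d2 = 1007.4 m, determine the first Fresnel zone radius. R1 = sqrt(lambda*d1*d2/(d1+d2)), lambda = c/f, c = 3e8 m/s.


lambda = c / f = 3.0000e+08 / 6.3188e+09 = 0.04747737 m
R1 = sqrt(0.04747737 * 9313.6 * 1007.4 / (9313.6 + 1007.4)) = 6.570 m

6.570 m


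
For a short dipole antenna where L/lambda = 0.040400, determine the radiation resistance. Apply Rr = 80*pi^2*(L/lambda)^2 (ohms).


Rr = 80 * pi^2 * (0.040400)^2 = 80 * 9.869604 * 1.632160e-03 = 1.289 ohm

1.289 ohm


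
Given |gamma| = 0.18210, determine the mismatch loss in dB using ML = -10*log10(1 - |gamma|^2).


ML = -10 * log10(1 - 0.18210^2) = -10 * log10(0.96683959) = 0.1465 dB

0.1465 dB


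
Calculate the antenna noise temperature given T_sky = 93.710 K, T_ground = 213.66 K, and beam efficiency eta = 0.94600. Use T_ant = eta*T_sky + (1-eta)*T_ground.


T_ant = 0.94600 * 93.710 + (1 - 0.94600) * 213.66 = 100.2 K

100.2 K


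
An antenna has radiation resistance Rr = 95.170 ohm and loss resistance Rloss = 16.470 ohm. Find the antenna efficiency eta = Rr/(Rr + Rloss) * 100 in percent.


eta = 95.170 / (95.170 + 16.470) * 100 = 85.25%

85.25%


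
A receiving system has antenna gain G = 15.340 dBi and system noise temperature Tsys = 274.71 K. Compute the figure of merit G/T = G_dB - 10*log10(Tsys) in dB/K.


G/T = 15.340 - 10*log10(274.71) = 15.340 - 24.38874 = -9.049 dB/K

-9.049 dB/K


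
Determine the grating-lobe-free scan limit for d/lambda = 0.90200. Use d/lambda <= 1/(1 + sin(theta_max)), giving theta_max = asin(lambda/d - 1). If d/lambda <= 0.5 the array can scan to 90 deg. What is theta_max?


lambda/d - 1 = 1/0.90200 - 1 = 0.1086475
theta_max = asin(0.1086475) = 6.237 deg

6.237 deg


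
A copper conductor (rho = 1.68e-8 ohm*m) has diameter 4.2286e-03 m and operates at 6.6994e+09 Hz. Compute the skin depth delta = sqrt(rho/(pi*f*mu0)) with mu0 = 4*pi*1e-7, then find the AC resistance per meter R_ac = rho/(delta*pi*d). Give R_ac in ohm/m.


delta = sqrt(1.68e-8 / (pi * 6.6994e+09 * 4*pi*1e-7)) = 7.969972e-07 m
R_ac = 1.68e-8 / (7.969972e-07 * pi * 4.2286e-03) = 1.587 ohm/m

1.587 ohm/m


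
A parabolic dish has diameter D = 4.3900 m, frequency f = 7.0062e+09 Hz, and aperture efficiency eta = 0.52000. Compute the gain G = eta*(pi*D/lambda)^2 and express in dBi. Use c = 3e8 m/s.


lambda = c / f = 3.0000e+08 / 7.0062e+09 = 0.04281922 m
G_linear = 0.52000 * (pi * 4.3900 / 0.04281922)^2 = 53945.43
G_dBi = 10 * log10(53945.43) = 47.32 dBi

47.32 dBi


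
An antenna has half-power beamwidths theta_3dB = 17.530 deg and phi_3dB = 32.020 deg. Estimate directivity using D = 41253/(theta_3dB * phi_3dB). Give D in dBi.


D_linear = 41253 / (17.530 * 32.020) = 73.49407
D_dBi = 10 * log10(73.49407) = 18.66 dBi

18.66 dBi


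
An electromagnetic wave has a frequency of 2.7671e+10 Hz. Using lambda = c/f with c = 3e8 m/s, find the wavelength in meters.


lambda = c / f = 3.0000e+08 / 2.7671e+10 = 0.01084 m

0.01084 m


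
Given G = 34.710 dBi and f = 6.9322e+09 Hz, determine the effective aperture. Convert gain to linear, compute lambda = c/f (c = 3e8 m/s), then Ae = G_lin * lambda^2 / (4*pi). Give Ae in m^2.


lambda = c / f = 3.0000e+08 / 6.9322e+09 = 0.04327630 m
G_linear = 10^(34.710/10) = 2958.012
Ae = G_linear * lambda^2 / (4*pi) = 2958.012 * 0.04327630^2 / (4*pi) = 0.4408 m^2

0.4408 m^2


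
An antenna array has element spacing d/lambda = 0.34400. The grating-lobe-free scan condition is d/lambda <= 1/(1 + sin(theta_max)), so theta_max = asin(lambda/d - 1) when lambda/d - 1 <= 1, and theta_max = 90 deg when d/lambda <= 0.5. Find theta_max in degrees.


lambda/d - 1 = 1/0.34400 - 1 = 1.906977 >= 1
d/lambda <= 0.5, so the array can scan to endfire without grating lobes: theta_max = 90 deg

90 deg


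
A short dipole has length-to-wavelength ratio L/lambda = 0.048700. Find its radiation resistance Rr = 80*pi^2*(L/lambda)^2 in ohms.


Rr = 80 * pi^2 * (0.048700)^2 = 80 * 9.869604 * 2.371690e-03 = 1.873 ohm

1.873 ohm


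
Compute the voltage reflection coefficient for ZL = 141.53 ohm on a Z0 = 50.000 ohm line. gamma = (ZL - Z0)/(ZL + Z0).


gamma = (141.53 - 50.000) / (141.53 + 50.000) = 0.4779

0.4779


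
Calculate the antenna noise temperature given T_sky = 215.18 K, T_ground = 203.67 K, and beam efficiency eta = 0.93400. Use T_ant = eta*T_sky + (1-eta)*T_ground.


T_ant = 0.93400 * 215.18 + (1 - 0.93400) * 203.67 = 214.4 K

214.4 K


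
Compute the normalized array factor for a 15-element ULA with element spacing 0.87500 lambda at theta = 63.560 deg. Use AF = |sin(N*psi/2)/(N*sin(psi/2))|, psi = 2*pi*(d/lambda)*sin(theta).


psi = 2*pi*0.87500*sin(63.560 deg) = 4.922725 rad
AF = |sin(15*4.922725/2) / (15*sin(4.922725/2))| = 0.07444

0.07444


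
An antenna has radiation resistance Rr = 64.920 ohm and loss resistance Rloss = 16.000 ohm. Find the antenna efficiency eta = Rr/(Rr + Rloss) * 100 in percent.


eta = 64.920 / (64.920 + 16.000) * 100 = 80.23%

80.23%


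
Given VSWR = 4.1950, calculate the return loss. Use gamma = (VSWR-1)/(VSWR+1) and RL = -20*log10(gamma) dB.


gamma = (4.1950 - 1) / (4.1950 + 1) = 0.6150144
RL = -20 * log10(0.6150144) = 4.222 dB

4.222 dB


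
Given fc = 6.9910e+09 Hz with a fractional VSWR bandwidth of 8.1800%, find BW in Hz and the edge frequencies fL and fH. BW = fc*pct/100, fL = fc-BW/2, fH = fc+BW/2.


BW = 6.9910e+09 * 8.1800/100 = 5.718638e+08 Hz
fL = 6.9910e+09 - 5.718638e+08/2 = 6.705e+09 Hz
fH = 6.9910e+09 + 5.718638e+08/2 = 7.277e+09 Hz

BW=5.719e+08 Hz, fL=6.705e+09 Hz, fH=7.277e+09 Hz


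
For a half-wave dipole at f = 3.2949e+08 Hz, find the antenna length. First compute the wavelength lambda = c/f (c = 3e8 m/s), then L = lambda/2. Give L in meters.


lambda = c / f = 3.0000e+08 / 3.2949e+08 = 0.9104980 m
L = lambda / 2 = 0.9104980 / 2 = 0.4552 m

0.4552 m


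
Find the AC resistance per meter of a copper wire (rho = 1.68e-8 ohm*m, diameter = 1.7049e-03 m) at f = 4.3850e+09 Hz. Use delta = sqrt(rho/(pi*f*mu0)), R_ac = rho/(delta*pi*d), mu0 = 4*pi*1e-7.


delta = sqrt(1.68e-8 / (pi * 4.3850e+09 * 4*pi*1e-7)) = 9.851219e-07 m
R_ac = 1.68e-8 / (9.851219e-07 * pi * 1.7049e-03) = 3.184 ohm/m

3.184 ohm/m


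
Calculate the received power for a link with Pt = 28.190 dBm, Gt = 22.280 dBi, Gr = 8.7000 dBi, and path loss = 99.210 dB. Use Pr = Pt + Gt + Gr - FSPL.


Pr = 28.190 + 22.280 + 8.7000 - 99.210 = -40.04 dBm

-40.04 dBm


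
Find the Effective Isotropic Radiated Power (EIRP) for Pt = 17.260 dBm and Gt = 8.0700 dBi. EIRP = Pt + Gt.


EIRP = Pt + Gt = 17.260 + 8.0700 = 25.33 dBm

25.33 dBm


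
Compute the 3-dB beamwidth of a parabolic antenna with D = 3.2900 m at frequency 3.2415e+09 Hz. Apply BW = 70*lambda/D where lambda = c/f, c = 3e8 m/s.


lambda = c / f = 3.0000e+08 / 3.2415e+09 = 0.09254975 m
BW = 70 * 0.09254975 / 3.2900 = 1.969 deg

1.969 deg


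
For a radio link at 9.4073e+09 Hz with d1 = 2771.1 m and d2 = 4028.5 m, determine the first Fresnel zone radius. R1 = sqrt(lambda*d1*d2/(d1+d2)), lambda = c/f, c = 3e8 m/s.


lambda = c / f = 3.0000e+08 / 9.4073e+09 = 0.03189013 m
R1 = sqrt(0.03189013 * 2771.1 * 4028.5 / (2771.1 + 4028.5)) = 7.236 m

7.236 m


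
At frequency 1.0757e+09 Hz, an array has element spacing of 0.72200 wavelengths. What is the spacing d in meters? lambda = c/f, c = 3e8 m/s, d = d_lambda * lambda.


lambda = c / f = 3.0000e+08 / 1.0757e+09 = 0.2788882 m
d = 0.72200 * 0.2788882 = 0.2014 m

0.2014 m


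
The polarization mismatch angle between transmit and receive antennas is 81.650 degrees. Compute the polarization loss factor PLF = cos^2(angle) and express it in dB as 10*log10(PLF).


PLF_linear = cos^2(81.650 deg) = 0.02108875
PLF_dB = 10 * log10(0.02108875) = -16.76 dB

-16.76 dB


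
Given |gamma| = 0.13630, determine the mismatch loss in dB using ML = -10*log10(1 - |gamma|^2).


ML = -10 * log10(1 - 0.13630^2) = -10 * log10(0.98142231) = 0.08144 dB

0.08144 dB


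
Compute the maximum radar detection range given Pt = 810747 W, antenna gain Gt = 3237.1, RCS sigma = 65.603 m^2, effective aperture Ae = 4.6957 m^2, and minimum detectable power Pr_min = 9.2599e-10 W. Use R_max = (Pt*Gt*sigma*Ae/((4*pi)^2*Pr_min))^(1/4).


R^4 = 810747*3237.1*65.603*4.6957 / ((4*pi)^2 * 9.2599e-10) = 5.528910e+18
R_max = 5.528910e+18^0.25 = 48491 m

48491 m


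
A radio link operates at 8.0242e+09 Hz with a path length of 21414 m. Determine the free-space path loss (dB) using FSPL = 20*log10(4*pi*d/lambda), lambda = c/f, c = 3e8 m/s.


lambda = c / f = 3.0000e+08 / 8.0242e+09 = 0.03738690 m
FSPL = 20 * log10(4*pi*21414/0.03738690) = 137.1 dB

137.1 dB


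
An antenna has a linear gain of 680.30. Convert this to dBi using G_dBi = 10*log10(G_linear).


G_dBi = 10 * log10(680.30) = 28.33 dBi

28.33 dBi


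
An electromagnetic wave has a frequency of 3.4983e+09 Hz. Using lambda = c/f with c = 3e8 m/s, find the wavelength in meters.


lambda = c / f = 3.0000e+08 / 3.4983e+09 = 0.08576 m

0.08576 m


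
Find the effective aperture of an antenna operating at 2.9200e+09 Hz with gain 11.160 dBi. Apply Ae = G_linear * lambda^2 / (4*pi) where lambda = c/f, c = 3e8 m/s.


lambda = c / f = 3.0000e+08 / 2.9200e+09 = 0.1027397 m
G_linear = 10^(11.160/10) = 13.06171
Ae = G_linear * lambda^2 / (4*pi) = 13.06171 * 0.1027397^2 / (4*pi) = 0.01097 m^2

0.01097 m^2


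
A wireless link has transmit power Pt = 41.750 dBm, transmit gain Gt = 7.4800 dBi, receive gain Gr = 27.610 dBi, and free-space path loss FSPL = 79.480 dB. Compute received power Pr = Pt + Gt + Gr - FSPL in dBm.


Pr = 41.750 + 7.4800 + 27.610 - 79.480 = -2.64 dBm

-2.64 dBm


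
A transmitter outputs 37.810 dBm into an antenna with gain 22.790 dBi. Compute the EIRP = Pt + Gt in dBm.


EIRP = Pt + Gt = 37.810 + 22.790 = 60.60 dBm

60.60 dBm


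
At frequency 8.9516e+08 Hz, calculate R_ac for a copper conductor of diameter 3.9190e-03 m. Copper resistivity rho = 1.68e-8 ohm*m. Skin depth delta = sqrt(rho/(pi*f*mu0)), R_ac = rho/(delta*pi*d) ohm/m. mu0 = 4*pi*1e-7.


delta = sqrt(1.68e-8 / (pi * 8.9516e+08 * 4*pi*1e-7)) = 2.180341e-06 m
R_ac = 1.68e-8 / (2.180341e-06 * pi * 3.9190e-03) = 0.6258 ohm/m

0.6258 ohm/m


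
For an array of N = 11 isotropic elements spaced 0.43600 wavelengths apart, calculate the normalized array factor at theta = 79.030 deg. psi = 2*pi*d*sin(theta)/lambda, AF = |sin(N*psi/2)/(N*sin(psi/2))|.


psi = 2*pi*0.43600*sin(79.030 deg) = 2.689410 rad
AF = |sin(11*2.689410/2) / (11*sin(2.689410/2))| = 0.07400

0.07400


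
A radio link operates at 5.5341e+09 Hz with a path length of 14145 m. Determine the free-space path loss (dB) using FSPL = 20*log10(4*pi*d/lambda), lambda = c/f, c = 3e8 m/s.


lambda = c / f = 3.0000e+08 / 5.5341e+09 = 0.05420936 m
FSPL = 20 * log10(4*pi*14145/0.05420936) = 130.3 dB

130.3 dB


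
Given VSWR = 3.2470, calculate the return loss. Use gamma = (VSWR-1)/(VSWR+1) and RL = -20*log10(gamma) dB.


gamma = (3.2470 - 1) / (3.2470 + 1) = 0.5290794
RL = -20 * log10(0.5290794) = 5.530 dB

5.530 dB


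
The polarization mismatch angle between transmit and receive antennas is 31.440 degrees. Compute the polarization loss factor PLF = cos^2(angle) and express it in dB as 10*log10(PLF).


PLF_linear = cos^2(31.440 deg) = 0.7279278
PLF_dB = 10 * log10(0.7279278) = -1.379 dB

-1.379 dB


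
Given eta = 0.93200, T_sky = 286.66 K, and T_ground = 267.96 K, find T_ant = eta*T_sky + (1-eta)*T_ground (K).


T_ant = 0.93200 * 286.66 + (1 - 0.93200) * 267.96 = 285.4 K

285.4 K


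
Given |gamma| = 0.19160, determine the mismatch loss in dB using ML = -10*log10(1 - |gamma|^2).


ML = -10 * log10(1 - 0.19160^2) = -10 * log10(0.96328944) = 0.1624 dB

0.1624 dB


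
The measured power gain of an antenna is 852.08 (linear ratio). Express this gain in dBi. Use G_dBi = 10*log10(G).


G_dBi = 10 * log10(852.08) = 29.30 dBi

29.30 dBi


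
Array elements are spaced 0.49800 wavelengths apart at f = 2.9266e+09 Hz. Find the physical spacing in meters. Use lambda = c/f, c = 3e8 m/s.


lambda = c / f = 3.0000e+08 / 2.9266e+09 = 0.1025080 m
d = 0.49800 * 0.1025080 = 0.05105 m

0.05105 m


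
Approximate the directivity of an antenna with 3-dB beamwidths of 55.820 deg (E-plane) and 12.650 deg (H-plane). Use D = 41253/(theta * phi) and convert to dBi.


D_linear = 41253 / (55.820 * 12.650) = 58.42183
D_dBi = 10 * log10(58.42183) = 17.67 dBi

17.67 dBi


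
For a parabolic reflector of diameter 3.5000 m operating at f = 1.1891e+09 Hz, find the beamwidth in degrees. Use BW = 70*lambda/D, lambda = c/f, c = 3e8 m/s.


lambda = c / f = 3.0000e+08 / 1.1891e+09 = 0.2522916 m
BW = 70 * 0.2522916 / 3.5000 = 5.046 deg

5.046 deg


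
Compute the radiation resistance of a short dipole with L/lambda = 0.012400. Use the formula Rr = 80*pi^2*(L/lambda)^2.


Rr = 80 * pi^2 * (0.012400)^2 = 80 * 9.869604 * 1.537600e-04 = 0.1214 ohm

0.1214 ohm


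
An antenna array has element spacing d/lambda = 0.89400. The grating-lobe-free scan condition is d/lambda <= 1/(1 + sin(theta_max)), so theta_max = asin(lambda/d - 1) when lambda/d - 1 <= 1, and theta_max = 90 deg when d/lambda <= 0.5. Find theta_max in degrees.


lambda/d - 1 = 1/0.89400 - 1 = 0.1185682
theta_max = asin(0.1185682) = 6.809 deg

6.809 deg


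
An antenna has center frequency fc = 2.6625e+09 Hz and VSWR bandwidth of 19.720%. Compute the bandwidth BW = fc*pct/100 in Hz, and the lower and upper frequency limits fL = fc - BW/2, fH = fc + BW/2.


BW = 2.6625e+09 * 19.720/100 = 5.250450e+08 Hz
fL = 2.6625e+09 - 5.250450e+08/2 = 2.400e+09 Hz
fH = 2.6625e+09 + 5.250450e+08/2 = 2.925e+09 Hz

BW=5.250e+08 Hz, fL=2.400e+09 Hz, fH=2.925e+09 Hz


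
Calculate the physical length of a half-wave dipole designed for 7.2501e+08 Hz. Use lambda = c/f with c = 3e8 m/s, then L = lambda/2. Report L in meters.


lambda = c / f = 3.0000e+08 / 7.2501e+08 = 0.4137874 m
L = lambda / 2 = 0.4137874 / 2 = 0.2069 m

0.2069 m


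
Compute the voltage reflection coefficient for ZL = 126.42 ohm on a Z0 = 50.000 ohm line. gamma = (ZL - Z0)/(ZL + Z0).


gamma = (126.42 - 50.000) / (126.42 + 50.000) = 0.4332

0.4332


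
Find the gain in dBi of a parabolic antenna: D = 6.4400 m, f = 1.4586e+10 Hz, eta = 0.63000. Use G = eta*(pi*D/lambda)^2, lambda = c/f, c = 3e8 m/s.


lambda = c / f = 3.0000e+08 / 1.4586e+10 = 0.02056767 m
G_linear = 0.63000 * (pi * 6.4400 / 0.02056767)^2 = 609595.6
G_dBi = 10 * log10(609595.6) = 57.85 dBi

57.85 dBi


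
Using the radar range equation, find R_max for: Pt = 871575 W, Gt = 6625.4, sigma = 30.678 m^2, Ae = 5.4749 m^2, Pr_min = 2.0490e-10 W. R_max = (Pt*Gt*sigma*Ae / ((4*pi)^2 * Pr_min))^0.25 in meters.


R^4 = 871575*6625.4*30.678*5.4749 / ((4*pi)^2 * 2.0490e-10) = 2.997495e+19
R_max = 2.997495e+19^0.25 = 73993 m

73993 m


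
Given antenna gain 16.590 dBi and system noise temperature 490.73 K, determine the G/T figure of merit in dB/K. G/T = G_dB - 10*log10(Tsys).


G/T = 16.590 - 10*log10(490.73) = 16.590 - 26.90843 = -10.32 dB/K

-10.32 dB/K


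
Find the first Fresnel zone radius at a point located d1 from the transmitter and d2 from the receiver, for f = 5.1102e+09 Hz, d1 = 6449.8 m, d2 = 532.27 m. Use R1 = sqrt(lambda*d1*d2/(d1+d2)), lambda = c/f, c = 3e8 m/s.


lambda = c / f = 3.0000e+08 / 5.1102e+09 = 0.05870612 m
R1 = sqrt(0.05870612 * 6449.8 * 532.27 / (6449.8 + 532.27)) = 5.373 m

5.373 m


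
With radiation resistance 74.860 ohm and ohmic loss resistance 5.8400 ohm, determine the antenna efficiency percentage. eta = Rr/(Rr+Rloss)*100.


eta = 74.860 / (74.860 + 5.8400) * 100 = 92.76%

92.76%


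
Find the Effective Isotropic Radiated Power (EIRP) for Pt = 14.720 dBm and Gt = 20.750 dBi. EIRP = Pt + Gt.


EIRP = Pt + Gt = 14.720 + 20.750 = 35.47 dBm

35.47 dBm


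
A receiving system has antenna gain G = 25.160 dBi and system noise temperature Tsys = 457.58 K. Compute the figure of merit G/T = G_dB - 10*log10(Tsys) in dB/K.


G/T = 25.160 - 10*log10(457.58) = 25.160 - 26.60467 = -1.445 dB/K

-1.445 dB/K


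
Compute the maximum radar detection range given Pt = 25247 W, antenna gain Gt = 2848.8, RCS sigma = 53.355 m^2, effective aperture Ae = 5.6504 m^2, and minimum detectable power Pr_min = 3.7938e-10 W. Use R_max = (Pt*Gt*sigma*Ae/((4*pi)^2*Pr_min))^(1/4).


R^4 = 25247*2848.8*53.355*5.6504 / ((4*pi)^2 * 3.7938e-10) = 3.619361e+17
R_max = 3.619361e+17^0.25 = 24528 m

24528 m


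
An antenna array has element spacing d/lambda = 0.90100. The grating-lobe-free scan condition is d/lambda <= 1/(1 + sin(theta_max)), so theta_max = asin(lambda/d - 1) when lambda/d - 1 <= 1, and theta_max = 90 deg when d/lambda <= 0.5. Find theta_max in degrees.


lambda/d - 1 = 1/0.90100 - 1 = 0.1098779
theta_max = asin(0.1098779) = 6.308 deg

6.308 deg


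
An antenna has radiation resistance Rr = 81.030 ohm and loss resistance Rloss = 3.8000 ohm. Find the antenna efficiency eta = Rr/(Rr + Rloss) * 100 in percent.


eta = 81.030 / (81.030 + 3.8000) * 100 = 95.52%

95.52%


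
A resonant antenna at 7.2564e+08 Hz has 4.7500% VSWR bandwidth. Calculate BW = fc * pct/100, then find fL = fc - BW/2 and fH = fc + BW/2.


BW = 7.2564e+08 * 4.7500/100 = 3.446790e+07 Hz
fL = 7.2564e+08 - 3.446790e+07/2 = 7.084e+08 Hz
fH = 7.2564e+08 + 3.446790e+07/2 = 7.429e+08 Hz

BW=3.447e+07 Hz, fL=7.084e+08 Hz, fH=7.429e+08 Hz


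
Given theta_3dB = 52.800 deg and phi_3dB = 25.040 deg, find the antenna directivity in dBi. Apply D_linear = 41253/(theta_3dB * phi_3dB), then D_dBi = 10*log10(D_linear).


D_linear = 41253 / (52.800 * 25.040) = 31.20235
D_dBi = 10 * log10(31.20235) = 14.94 dBi

14.94 dBi


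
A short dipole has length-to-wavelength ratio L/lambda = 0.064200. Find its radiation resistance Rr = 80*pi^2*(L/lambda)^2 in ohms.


Rr = 80 * pi^2 * (0.064200)^2 = 80 * 9.869604 * 4.121640e-03 = 3.254 ohm

3.254 ohm


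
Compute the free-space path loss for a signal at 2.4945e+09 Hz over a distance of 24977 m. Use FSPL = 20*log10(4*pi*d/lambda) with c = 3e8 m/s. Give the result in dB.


lambda = c / f = 3.0000e+08 / 2.4945e+09 = 0.1202646 m
FSPL = 20 * log10(4*pi*24977/0.1202646) = 128.3 dB

128.3 dB


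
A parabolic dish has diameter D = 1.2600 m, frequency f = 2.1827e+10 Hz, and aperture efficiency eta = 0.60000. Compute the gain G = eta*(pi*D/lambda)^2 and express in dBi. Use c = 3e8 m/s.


lambda = c / f = 3.0000e+08 / 2.1827e+10 = 0.01374444 m
G_linear = 0.60000 * (pi * 1.2600 / 0.01374444)^2 = 49766.60
G_dBi = 10 * log10(49766.60) = 46.97 dBi

46.97 dBi


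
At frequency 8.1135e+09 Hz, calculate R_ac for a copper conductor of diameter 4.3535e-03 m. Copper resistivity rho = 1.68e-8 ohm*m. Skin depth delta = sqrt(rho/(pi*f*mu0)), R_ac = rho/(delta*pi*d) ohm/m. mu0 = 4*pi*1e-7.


delta = sqrt(1.68e-8 / (pi * 8.1135e+09 * 4*pi*1e-7)) = 7.242202e-07 m
R_ac = 1.68e-8 / (7.242202e-07 * pi * 4.3535e-03) = 1.696 ohm/m

1.696 ohm/m


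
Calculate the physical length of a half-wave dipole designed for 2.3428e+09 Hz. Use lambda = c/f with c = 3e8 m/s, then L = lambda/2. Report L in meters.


lambda = c / f = 3.0000e+08 / 2.3428e+09 = 0.1280519 m
L = lambda / 2 = 0.1280519 / 2 = 0.06403 m

0.06403 m


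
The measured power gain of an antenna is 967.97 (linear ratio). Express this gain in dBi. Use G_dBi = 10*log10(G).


G_dBi = 10 * log10(967.97) = 29.86 dBi

29.86 dBi


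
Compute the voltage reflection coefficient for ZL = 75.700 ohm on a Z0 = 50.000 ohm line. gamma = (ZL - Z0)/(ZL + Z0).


gamma = (75.700 - 50.000) / (75.700 + 50.000) = 0.2045

0.2045


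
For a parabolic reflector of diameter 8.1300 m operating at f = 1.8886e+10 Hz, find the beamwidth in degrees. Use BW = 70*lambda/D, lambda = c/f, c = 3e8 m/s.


lambda = c / f = 3.0000e+08 / 1.8886e+10 = 0.01588478 m
BW = 70 * 0.01588478 / 8.1300 = 0.1368 deg

0.1368 deg


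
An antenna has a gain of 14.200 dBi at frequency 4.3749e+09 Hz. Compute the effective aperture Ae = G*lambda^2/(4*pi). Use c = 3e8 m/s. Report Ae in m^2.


lambda = c / f = 3.0000e+08 / 4.3749e+09 = 0.06857300 m
G_linear = 10^(14.200/10) = 26.30268
Ae = G_linear * lambda^2 / (4*pi) = 26.30268 * 0.06857300^2 / (4*pi) = 9.842e-03 m^2

9.842e-03 m^2


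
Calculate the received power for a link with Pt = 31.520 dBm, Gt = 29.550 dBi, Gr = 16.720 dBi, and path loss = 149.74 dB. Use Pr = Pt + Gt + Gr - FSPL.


Pr = 31.520 + 29.550 + 16.720 - 149.74 = -71.95 dBm

-71.95 dBm


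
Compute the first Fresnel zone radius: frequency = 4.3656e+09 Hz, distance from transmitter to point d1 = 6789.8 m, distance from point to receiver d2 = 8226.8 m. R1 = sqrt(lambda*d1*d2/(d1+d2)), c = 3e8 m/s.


lambda = c / f = 3.0000e+08 / 4.3656e+09 = 0.06871908 m
R1 = sqrt(0.06871908 * 6789.8 * 8226.8 / (6789.8 + 8226.8)) = 15.99 m

15.99 m


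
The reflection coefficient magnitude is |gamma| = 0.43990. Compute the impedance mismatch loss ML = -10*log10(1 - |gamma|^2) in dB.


ML = -10 * log10(1 - 0.43990^2) = -10 * log10(0.80648799) = 0.9340 dB

0.9340 dB


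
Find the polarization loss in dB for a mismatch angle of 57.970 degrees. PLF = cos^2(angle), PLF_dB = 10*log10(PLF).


PLF_linear = cos^2(57.970 deg) = 0.2812852
PLF_dB = 10 * log10(0.2812852) = -5.509 dB

-5.509 dB


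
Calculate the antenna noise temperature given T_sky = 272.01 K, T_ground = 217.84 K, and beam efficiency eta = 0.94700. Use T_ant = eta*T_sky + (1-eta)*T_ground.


T_ant = 0.94700 * 272.01 + (1 - 0.94700) * 217.84 = 269.1 K

269.1 K


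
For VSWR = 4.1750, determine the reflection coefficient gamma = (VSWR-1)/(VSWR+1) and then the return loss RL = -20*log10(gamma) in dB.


gamma = (4.1750 - 1) / (4.1750 + 1) = 0.6135266
RL = -20 * log10(0.6135266) = 4.243 dB

4.243 dB


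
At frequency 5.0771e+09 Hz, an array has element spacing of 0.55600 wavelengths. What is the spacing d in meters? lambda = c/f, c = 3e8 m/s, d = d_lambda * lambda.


lambda = c / f = 3.0000e+08 / 5.0771e+09 = 0.05908885 m
d = 0.55600 * 0.05908885 = 0.03285 m

0.03285 m


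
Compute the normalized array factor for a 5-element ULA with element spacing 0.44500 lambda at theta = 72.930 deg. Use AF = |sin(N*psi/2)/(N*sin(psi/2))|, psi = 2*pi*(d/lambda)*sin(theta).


psi = 2*pi*0.44500*sin(72.930 deg) = 2.672844 rad
AF = |sin(5*2.672844/2) / (5*sin(2.672844/2))| = 0.07987

0.07987


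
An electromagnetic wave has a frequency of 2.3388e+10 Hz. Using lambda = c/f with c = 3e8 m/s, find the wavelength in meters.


lambda = c / f = 3.0000e+08 / 2.3388e+10 = 0.01283 m

0.01283 m


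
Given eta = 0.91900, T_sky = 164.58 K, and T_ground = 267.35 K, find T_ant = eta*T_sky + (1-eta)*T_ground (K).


T_ant = 0.91900 * 164.58 + (1 - 0.91900) * 267.35 = 172.9 K

172.9 K


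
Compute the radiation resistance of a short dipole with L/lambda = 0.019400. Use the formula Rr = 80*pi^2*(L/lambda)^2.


Rr = 80 * pi^2 * (0.019400)^2 = 80 * 9.869604 * 3.763600e-04 = 0.2972 ohm

0.2972 ohm


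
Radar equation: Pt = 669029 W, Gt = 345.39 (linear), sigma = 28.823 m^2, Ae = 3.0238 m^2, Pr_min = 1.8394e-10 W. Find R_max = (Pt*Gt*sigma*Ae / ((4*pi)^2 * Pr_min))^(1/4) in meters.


R^4 = 669029*345.39*28.823*3.0238 / ((4*pi)^2 * 1.8394e-10) = 6.933476e+17
R_max = 6.933476e+17^0.25 = 28856 m

28856 m


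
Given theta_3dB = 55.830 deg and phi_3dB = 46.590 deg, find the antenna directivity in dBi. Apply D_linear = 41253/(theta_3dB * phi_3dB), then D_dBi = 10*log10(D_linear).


D_linear = 41253 / (55.830 * 46.590) = 15.85971
D_dBi = 10 * log10(15.85971) = 12.00 dBi

12.00 dBi


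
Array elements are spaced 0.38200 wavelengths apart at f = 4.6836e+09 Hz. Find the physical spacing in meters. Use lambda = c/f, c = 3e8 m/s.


lambda = c / f = 3.0000e+08 / 4.6836e+09 = 0.06405329 m
d = 0.38200 * 0.06405329 = 0.02447 m

0.02447 m


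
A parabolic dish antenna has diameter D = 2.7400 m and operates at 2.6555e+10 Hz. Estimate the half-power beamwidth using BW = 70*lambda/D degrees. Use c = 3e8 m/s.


lambda = c / f = 3.0000e+08 / 2.6555e+10 = 0.01129731 m
BW = 70 * 0.01129731 / 2.7400 = 0.2886 deg

0.2886 deg


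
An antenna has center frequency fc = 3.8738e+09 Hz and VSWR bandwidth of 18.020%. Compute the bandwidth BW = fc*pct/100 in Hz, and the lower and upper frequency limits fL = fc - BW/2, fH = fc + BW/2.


BW = 3.8738e+09 * 18.020/100 = 6.980588e+08 Hz
fL = 3.8738e+09 - 6.980588e+08/2 = 3.525e+09 Hz
fH = 3.8738e+09 + 6.980588e+08/2 = 4.223e+09 Hz

BW=6.981e+08 Hz, fL=3.525e+09 Hz, fH=4.223e+09 Hz


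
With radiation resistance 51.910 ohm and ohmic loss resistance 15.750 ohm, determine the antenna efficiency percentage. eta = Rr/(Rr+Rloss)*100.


eta = 51.910 / (51.910 + 15.750) * 100 = 76.72%

76.72%


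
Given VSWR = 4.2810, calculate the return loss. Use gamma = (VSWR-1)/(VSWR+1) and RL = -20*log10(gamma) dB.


gamma = (4.2810 - 1) / (4.2810 + 1) = 0.6212838
RL = -20 * log10(0.6212838) = 4.134 dB

4.134 dB


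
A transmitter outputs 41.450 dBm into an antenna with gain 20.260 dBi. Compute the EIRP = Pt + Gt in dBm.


EIRP = Pt + Gt = 41.450 + 20.260 = 61.71 dBm

61.71 dBm


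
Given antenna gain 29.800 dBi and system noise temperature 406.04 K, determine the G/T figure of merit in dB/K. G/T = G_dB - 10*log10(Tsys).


G/T = 29.800 - 10*log10(406.04) = 29.800 - 26.08569 = 3.714 dB/K

3.714 dB/K


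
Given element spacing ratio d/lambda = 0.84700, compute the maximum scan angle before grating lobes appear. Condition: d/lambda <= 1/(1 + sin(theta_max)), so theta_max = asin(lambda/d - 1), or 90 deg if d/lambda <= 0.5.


lambda/d - 1 = 1/0.84700 - 1 = 0.1806375
theta_max = asin(0.1806375) = 10.41 deg

10.41 deg


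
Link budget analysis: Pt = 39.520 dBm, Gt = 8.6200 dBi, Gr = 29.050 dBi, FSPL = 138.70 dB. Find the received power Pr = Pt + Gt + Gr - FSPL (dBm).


Pr = 39.520 + 8.6200 + 29.050 - 138.70 = -61.51 dBm

-61.51 dBm


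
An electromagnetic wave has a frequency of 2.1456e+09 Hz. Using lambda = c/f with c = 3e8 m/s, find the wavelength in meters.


lambda = c / f = 3.0000e+08 / 2.1456e+09 = 0.1398 m

0.1398 m


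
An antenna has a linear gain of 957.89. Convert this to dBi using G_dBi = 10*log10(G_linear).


G_dBi = 10 * log10(957.89) = 29.81 dBi

29.81 dBi


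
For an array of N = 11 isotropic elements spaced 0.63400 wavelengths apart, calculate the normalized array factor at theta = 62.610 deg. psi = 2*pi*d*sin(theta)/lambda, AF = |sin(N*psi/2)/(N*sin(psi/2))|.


psi = 2*pi*0.63400*sin(62.610 deg) = 3.536968 rad
AF = |sin(11*3.536968/2) / (11*sin(3.536968/2))| = 0.05264

0.05264


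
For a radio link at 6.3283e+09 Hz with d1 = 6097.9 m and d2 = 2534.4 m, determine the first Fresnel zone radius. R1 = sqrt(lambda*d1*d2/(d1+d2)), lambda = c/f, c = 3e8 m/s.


lambda = c / f = 3.0000e+08 / 6.3283e+09 = 0.04740610 m
R1 = sqrt(0.04740610 * 6097.9 * 2534.4 / (6097.9 + 2534.4)) = 9.213 m

9.213 m


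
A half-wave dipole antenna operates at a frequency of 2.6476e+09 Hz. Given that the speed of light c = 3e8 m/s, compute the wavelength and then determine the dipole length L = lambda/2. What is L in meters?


lambda = c / f = 3.0000e+08 / 2.6476e+09 = 0.1133102 m
L = lambda / 2 = 0.1133102 / 2 = 0.05666 m

0.05666 m


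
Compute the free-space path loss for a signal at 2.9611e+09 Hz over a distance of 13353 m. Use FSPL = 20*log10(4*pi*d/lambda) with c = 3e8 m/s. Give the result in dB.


lambda = c / f = 3.0000e+08 / 2.9611e+09 = 0.1013137 m
FSPL = 20 * log10(4*pi*13353/0.1013137) = 124.4 dB

124.4 dB


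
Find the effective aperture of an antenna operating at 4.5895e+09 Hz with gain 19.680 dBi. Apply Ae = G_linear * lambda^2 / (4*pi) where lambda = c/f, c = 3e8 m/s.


lambda = c / f = 3.0000e+08 / 4.5895e+09 = 0.06536660 m
G_linear = 10^(19.680/10) = 92.89664
Ae = G_linear * lambda^2 / (4*pi) = 92.89664 * 0.06536660^2 / (4*pi) = 0.03159 m^2

0.03159 m^2


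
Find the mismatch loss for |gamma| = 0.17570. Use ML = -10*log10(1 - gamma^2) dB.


ML = -10 * log10(1 - 0.17570^2) = -10 * log10(0.96912951) = 0.1362 dB

0.1362 dB


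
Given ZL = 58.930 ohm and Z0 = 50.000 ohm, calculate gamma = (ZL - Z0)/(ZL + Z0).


gamma = (58.930 - 50.000) / (58.930 + 50.000) = 0.08198

0.08198


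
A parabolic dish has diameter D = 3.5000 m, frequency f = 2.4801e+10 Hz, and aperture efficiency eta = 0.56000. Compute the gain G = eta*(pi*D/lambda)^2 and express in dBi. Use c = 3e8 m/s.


lambda = c / f = 3.0000e+08 / 2.4801e+10 = 0.01209629 m
G_linear = 0.56000 * (pi * 3.5000 / 0.01209629)^2 = 462721.3
G_dBi = 10 * log10(462721.3) = 56.65 dBi

56.65 dBi


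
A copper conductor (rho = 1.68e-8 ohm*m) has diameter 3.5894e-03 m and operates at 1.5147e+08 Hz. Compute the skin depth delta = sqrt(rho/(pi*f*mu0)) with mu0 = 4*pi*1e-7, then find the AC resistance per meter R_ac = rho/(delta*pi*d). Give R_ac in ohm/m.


delta = sqrt(1.68e-8 / (pi * 1.5147e+08 * 4*pi*1e-7)) = 5.300434e-06 m
R_ac = 1.68e-8 / (5.300434e-06 * pi * 3.5894e-03) = 0.2811 ohm/m

0.2811 ohm/m


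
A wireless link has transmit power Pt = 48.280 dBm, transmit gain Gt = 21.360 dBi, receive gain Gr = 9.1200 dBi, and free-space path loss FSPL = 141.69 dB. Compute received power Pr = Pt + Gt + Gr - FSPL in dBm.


Pr = 48.280 + 21.360 + 9.1200 - 141.69 = -62.93 dBm

-62.93 dBm


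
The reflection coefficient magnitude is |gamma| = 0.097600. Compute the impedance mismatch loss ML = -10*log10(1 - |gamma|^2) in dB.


ML = -10 * log10(1 - 0.097600^2) = -10 * log10(0.99047424) = 0.04157 dB

0.04157 dB


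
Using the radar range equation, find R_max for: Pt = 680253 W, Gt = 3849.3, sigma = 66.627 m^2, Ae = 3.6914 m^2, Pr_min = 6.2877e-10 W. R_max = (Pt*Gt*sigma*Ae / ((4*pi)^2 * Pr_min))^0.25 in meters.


R^4 = 680253*3849.3*66.627*3.6914 / ((4*pi)^2 * 6.2877e-10) = 6.486076e+18
R_max = 6.486076e+18^0.25 = 50466 m

50466 m


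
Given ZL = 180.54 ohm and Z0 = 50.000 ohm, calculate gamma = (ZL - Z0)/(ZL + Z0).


gamma = (180.54 - 50.000) / (180.54 + 50.000) = 0.5662

0.5662


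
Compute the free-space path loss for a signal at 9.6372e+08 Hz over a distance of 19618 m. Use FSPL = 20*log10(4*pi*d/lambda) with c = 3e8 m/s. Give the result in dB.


lambda = c / f = 3.0000e+08 / 9.6372e+08 = 0.3112937 m
FSPL = 20 * log10(4*pi*19618/0.3112937) = 118.0 dB

118.0 dB


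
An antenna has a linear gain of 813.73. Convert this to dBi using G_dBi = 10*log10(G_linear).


G_dBi = 10 * log10(813.73) = 29.10 dBi

29.10 dBi


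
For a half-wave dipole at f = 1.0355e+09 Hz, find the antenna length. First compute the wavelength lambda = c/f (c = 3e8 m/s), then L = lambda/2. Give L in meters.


lambda = c / f = 3.0000e+08 / 1.0355e+09 = 0.2897151 m
L = lambda / 2 = 0.2897151 / 2 = 0.1449 m

0.1449 m


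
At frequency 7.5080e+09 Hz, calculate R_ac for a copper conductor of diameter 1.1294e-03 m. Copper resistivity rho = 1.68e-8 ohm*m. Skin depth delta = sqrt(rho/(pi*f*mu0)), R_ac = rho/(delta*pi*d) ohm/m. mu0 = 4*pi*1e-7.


delta = sqrt(1.68e-8 / (pi * 7.5080e+09 * 4*pi*1e-7)) = 7.528573e-07 m
R_ac = 1.68e-8 / (7.528573e-07 * pi * 1.1294e-03) = 6.289 ohm/m

6.289 ohm/m


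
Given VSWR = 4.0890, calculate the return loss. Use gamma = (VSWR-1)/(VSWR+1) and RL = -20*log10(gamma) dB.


gamma = (4.0890 - 1) / (4.0890 + 1) = 0.6069955
RL = -20 * log10(0.6069955) = 4.336 dB

4.336 dB


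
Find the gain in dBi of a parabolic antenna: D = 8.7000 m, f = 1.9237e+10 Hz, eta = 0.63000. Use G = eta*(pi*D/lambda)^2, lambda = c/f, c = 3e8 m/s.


lambda = c / f = 3.0000e+08 / 1.9237e+10 = 0.01559495 m
G_linear = 0.63000 * (pi * 8.7000 / 0.01559495)^2 = 1.935133e+06
G_dBi = 10 * log10(1.935133e+06) = 62.87 dBi

62.87 dBi


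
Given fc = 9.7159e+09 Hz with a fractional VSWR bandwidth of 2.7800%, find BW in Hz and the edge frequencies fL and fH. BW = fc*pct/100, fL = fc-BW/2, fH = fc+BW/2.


BW = 9.7159e+09 * 2.7800/100 = 2.701020e+08 Hz
fL = 9.7159e+09 - 2.701020e+08/2 = 9.581e+09 Hz
fH = 9.7159e+09 + 2.701020e+08/2 = 9.851e+09 Hz

BW=2.701e+08 Hz, fL=9.581e+09 Hz, fH=9.851e+09 Hz


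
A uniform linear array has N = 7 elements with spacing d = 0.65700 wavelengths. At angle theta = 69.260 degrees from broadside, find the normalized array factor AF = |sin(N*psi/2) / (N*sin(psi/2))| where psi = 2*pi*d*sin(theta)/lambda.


psi = 2*pi*0.65700*sin(69.260 deg) = 3.860543 rad
AF = |sin(7*3.860543/2) / (7*sin(3.860543/2))| = 0.1237

0.1237


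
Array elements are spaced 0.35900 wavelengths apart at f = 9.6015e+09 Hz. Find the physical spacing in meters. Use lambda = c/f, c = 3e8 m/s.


lambda = c / f = 3.0000e+08 / 9.6015e+09 = 0.03124512 m
d = 0.35900 * 0.03124512 = 0.01122 m

0.01122 m


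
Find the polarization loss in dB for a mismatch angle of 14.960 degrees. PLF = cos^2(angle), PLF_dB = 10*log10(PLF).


PLF_linear = cos^2(14.960 deg) = 0.9333613
PLF_dB = 10 * log10(0.9333613) = -0.2995 dB

-0.2995 dB


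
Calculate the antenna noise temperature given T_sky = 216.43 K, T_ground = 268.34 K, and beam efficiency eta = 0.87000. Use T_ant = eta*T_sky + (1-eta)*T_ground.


T_ant = 0.87000 * 216.43 + (1 - 0.87000) * 268.34 = 223.2 K

223.2 K


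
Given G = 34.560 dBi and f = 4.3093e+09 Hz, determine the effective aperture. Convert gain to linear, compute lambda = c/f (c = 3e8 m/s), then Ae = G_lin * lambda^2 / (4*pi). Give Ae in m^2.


lambda = c / f = 3.0000e+08 / 4.3093e+09 = 0.06961688 m
G_linear = 10^(34.560/10) = 2857.591
Ae = G_linear * lambda^2 / (4*pi) = 2857.591 * 0.06961688^2 / (4*pi) = 1.102 m^2

1.102 m^2


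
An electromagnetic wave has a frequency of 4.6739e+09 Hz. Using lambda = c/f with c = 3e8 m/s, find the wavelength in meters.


lambda = c / f = 3.0000e+08 / 4.6739e+09 = 0.06419 m

0.06419 m
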